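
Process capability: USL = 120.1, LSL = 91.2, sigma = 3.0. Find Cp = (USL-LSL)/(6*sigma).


Cp = (USL - LSL) / (6 * sigma)
= (120.1 - 91.2) / (6 * 3.0)
= 28.9000 / 18.0000
= 1.6056

1.6056


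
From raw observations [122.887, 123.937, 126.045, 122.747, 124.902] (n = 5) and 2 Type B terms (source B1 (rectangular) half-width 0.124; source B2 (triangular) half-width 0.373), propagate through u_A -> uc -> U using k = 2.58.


mean = (122.887 + 123.937 + 126.045 + 122.747 + 124.902) / 5 = 124.1036
s = sqrt(sum((x - mean)^2)/(n-1)) = 1.3923641
u_A = s / sqrt(n) = 1.3923641 / sqrt(5) = 0.62268416
u_B1 = 0.124 / sqrt(3) = 0.071591433
u_B2 = 0.373 / sqrt(6) = 0.15227661
uc = sqrt(0.62268416^2 + 0.071591433^2 + 0.15227661^2) = 0.64501865
U = k * uc = 2.58 * 0.64501865
U = 1.6641

1.6641


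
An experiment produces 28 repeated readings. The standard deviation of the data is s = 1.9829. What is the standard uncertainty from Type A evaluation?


u_A = s / sqrt(n)
u_A = 1.9829 / sqrt(28)
u_A = 1.9829 / 5.2915026
u_A = 0.3747

0.3747


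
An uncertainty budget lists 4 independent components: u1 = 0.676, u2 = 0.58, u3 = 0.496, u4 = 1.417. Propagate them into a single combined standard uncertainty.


uc = sqrt(0.676^2 + 0.58^2 + 0.496^2 + 1.417^2)
uc = sqrt(3.047281)
uc = 1.7456

1.7456


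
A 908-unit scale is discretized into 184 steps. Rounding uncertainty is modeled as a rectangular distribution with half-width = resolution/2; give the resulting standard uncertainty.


resolution = range / divisions
resolution = 908 / 184 = 4.9347826
u_res = resolution / (2*sqrt(3))
u_res = 4.9347826 / 3.4641016
u_res = 1.4245

1.4245


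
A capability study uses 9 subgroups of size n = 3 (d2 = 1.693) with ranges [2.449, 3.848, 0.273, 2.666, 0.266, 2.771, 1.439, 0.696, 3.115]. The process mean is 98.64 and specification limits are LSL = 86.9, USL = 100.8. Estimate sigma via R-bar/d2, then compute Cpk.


R_bar = (2.449 + 3.848 + 0.273 + 2.666 + 0.266 + 2.771 + 1.439 + 0.696 + 3.115) / 9 = 1.947
sigma = R_bar / d2 = 1.947 / 1.693 = 1.1500295
Cp = (USL - LSL)/(6*sigma) = (100.8 - 86.9)/(6*1.1500295) = 2.0144
Cpu = (100.8 - 98.64)/(3*1.1500295) = 0.6261
Cpl = (98.64 - 86.9)/(3*1.1500295) = 3.4028
Cpk = min(Cpu, Cpl) = 0.6261

0.6261


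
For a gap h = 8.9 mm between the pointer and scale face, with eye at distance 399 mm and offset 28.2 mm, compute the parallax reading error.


error = h * offset / d
= 8.9 * 28.2 / 399
= 0.6290

0.6290


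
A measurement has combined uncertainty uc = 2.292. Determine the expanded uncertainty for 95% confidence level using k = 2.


U = k * uc
U = 2 * 2.292
U = 4.5840

4.5840


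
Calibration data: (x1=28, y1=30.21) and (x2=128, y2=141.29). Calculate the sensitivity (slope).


slope = (y2 - y1) / (x2 - x1)
= (141.29 - 30.21) / (128 - 28)
= 111.0800 / 100
= 1.1108

1.1108


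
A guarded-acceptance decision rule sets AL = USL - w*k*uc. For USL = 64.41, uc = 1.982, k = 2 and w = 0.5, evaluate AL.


U = k * uc = 2 * 1.982 = 3.964
guard band g = w * U = 0.5 * 3.964 = 1.982
AL = USL - g = 64.41 - 1.982
AL = 62.4280

62.4280


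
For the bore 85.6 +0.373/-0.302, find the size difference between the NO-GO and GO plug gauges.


GO = nominal - lower_tol (smallest hole = maximum material condition)
GO = 85.6 - 0.302 = 85.298
NO-GO = nominal + upper_tol (largest hole = least material condition)
NO-GO = 85.6 + 0.373 = 85.973
spread = NO-GO - GO = 85.973 - 85.298 = 0.6750

0.6750


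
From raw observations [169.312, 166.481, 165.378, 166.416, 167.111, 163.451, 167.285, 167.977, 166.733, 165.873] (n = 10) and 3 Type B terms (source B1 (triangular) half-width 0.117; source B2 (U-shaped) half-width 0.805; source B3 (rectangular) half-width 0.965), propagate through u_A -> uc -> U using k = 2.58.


mean = (169.312 + 166.481 + 165.378 + 166.416 + 167.111 + 163.451 + 167.285 + 167.977 + 166.733 + 165.873) / 10 = 166.6017
s = sqrt(sum((x - mean)^2)/(n-1)) = 1.5629427
u_A = s / sqrt(n) = 1.5629427 / sqrt(10) = 0.49424588
u_B1 = 0.117 / sqrt(6) = 0.04776505
u_B2 = 0.805 / sqrt(2) = 0.56922096
u_B3 = 0.965 / sqrt(3) = 0.55714301
uc = sqrt(0.49424588^2 + 0.04776505^2 + 0.56922096^2 + 0.55714301^2) = 0.93860605
U = k * uc = 2.58 * 0.93860605
U = 2.4216

2.4216


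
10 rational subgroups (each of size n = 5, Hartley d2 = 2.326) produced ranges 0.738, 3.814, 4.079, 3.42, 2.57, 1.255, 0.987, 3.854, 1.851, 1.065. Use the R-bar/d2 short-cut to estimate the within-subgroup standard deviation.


R_bar = (0.738 + 3.814 + 4.079 + 3.42 + 2.57 + 1.255 + 0.987 + 3.854 + 1.851 + 1.065) / 10
R_bar = 23.633 / 10 = 2.3633
sigma_hat = R_bar / d2 = 2.3633 / 2.326 = 1.0160

1.0160


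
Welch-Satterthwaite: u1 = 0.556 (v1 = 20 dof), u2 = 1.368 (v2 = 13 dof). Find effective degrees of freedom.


uc = sqrt(u1^2 + u2^2) = sqrt(0.556^2 + 1.368^2) = 1.4766719
v_eff = uc^4 / (u1^4/v1 + u2^4/v2)
= 1.4766719^4 / (0.556^4/20 + 1.368^4/13)
= 4.7548415 / 0.27418039
v_eff = 17.3420

17.3420


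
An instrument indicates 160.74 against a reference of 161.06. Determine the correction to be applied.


Correction = standard - reading
= 161.06 - 160.74
= 0.3200

0.3200


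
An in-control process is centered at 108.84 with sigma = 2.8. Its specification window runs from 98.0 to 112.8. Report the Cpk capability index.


Cpu = (USL - mean) / (3*sigma) = (112.8 - 108.84) / (3*2.8) = 0.4714
Cpl = (mean - LSL) / (3*sigma) = (108.84 - 98.0) / (3*2.8) = 1.2905
Cpk = min(Cpu, Cpl) = 0.4714

0.4714


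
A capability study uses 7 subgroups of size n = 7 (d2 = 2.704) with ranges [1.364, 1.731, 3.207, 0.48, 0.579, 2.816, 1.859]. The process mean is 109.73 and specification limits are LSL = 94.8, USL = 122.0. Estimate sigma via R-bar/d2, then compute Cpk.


R_bar = (1.364 + 1.731 + 3.207 + 0.48 + 0.579 + 2.816 + 1.859) / 7 = 1.7194286
sigma = R_bar / d2 = 1.7194286 / 2.704 = 0.63588336
Cp = (USL - LSL)/(6*sigma) = (122.0 - 94.8)/(6*0.63588336) = 7.1292
Cpu = (122.0 - 109.73)/(3*0.63588336) = 6.4320
Cpl = (109.73 - 94.8)/(3*0.63588336) = 7.8264
Cpk = min(Cpu, Cpl) = 6.4320

6.4320


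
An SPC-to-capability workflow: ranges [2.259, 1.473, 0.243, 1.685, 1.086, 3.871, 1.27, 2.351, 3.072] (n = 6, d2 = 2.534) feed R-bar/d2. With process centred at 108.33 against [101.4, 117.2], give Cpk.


R_bar = (2.259 + 1.473 + 0.243 + 1.685 + 1.086 + 3.871 + 1.27 + 2.351 + 3.072) / 9 = 1.9233333
sigma = R_bar / d2 = 1.9233333 / 2.534 = 0.75901077
Cp = (USL - LSL)/(6*sigma) = (117.2 - 101.4)/(6*0.75901077) = 3.4694
Cpu = (117.2 - 108.33)/(3*0.75901077) = 3.8954
Cpl = (108.33 - 101.4)/(3*0.75901077) = 3.0434
Cpk = min(Cpu, Cpl) = 3.0434

3.0434


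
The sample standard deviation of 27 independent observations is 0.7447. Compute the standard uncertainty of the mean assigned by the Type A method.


u_A = s / sqrt(n)
u_A = 0.7447 / sqrt(27)
u_A = 0.7447 / 5.1961524
u_A = 0.1433

0.1433


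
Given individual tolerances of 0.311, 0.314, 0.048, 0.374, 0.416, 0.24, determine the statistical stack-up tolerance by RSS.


RSS = sqrt(0.311^2 + 0.314^2 + 0.048^2 + 0.374^2 + 0.416^2 + 0.24^2)
= sqrt(0.568153)
= 0.7538

0.7538


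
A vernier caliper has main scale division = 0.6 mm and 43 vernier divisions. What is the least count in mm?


LC = MSD / n_div
= 0.6 / 43
= 0.0140

0.0140


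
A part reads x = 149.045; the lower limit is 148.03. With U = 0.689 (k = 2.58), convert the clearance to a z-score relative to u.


u = U / k = 0.689 / 2.58 = 0.26705426
margin = |LSL - x| = |148.03 - 149.045| = 1.015
z = margin / u = 1.015 / 0.26705426
z = 3.8007

3.8007


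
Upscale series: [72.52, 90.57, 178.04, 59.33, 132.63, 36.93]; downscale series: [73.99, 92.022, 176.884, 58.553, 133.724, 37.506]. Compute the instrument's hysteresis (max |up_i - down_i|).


|72.52 - 73.99| = 1.4700
|90.57 - 92.022| = 1.4520
|178.04 - 176.884| = 1.1560
|59.33 - 58.553| = 0.7770
|132.63 - 133.724| = 1.0940
|36.93 - 37.506| = 0.5760
hysteresis = max(diffs) = 1.4700

1.4700


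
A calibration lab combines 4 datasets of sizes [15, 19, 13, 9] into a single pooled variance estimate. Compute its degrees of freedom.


nu = sum_i (n_i - 1)
nu = ((15 - 1) + (19 - 1) + (13 - 1) + (9 - 1))
nu = 14 + 18 + 12 + 8
nu = 52

52


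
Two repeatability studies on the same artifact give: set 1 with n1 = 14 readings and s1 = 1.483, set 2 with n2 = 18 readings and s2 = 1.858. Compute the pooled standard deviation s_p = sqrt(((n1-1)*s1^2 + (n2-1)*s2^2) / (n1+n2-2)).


s_p = sqrt(((n1-1)*s1^2 + (n2-1)*s2^2) / (n1+n2-2))
numerator = (14-1)*1.483^2 + (18-1)*1.858^2 = 28.590757 + 58.686788 = 87.277545
denominator = 14 + 18 - 2 = 30
s_p^2 = 87.277545 / 30 = 2.9092515
s_p = sqrt(2.9092515) = 1.7057

1.7057


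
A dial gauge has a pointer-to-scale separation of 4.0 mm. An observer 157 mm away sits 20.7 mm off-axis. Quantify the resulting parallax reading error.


error = h * offset / d
= 4.0 * 20.7 / 157
= 0.5274

0.5274


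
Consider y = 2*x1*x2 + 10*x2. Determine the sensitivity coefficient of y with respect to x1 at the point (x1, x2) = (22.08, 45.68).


y = 2*x1*x2 + 10*x2
dy/dx1 = 2*x2
Evaluate at x2 = 45.68: c1 = 2 * 45.68
c1 = 91.3600

91.3600


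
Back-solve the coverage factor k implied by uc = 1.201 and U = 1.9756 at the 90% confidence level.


k = U / uc
k = 1.9756 / 1.201
k = 1.645

1.645


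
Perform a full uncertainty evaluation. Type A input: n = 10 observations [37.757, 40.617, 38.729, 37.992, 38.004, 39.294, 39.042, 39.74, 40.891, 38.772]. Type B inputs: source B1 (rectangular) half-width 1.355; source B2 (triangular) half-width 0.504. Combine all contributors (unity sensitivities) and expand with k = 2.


mean = (37.757 + 40.617 + 38.729 + 37.992 + 38.004 + 39.294 + 39.042 + 39.74 + 40.891 + 38.772) / 10 = 39.0838
s = sqrt(sum((x - mean)^2)/(n-1)) = 1.0767595
u_A = s / sqrt(n) = 1.0767595 / sqrt(10) = 0.34050125
u_B1 = 1.355 / sqrt(3) = 0.78230961
u_B2 = 0.504 / sqrt(6) = 0.20575714
uc = sqrt(0.34050125^2 + 0.78230961^2 + 0.20575714^2) = 0.87765906
U = k * uc = 2 * 0.87765906
U = 1.7553

1.7553


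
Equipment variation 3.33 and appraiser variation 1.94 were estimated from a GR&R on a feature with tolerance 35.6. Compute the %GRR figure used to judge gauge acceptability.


GRR = sqrt(EV^2 + AV^2) = sqrt(3.33^2 + 1.94^2) = 3.8538941
%GRR = GRR / tol * 100 = 3.8538941 / 35.6 * 100
%GRR = 10.8255

10.8255


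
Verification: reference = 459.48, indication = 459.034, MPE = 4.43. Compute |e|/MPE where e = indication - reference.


e = indication - reference = 459.034 - 459.48 = -0.4460
|e| = 0.4460
ratio = |e| / MPE = 0.4460 / 4.43
ratio = 0.1007

0.1007


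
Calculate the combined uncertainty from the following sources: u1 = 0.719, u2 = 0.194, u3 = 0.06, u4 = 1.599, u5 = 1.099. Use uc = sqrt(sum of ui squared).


uc = sqrt(0.719^2 + 0.194^2 + 0.06^2 + 1.599^2 + 1.099^2)
uc = sqrt(4.322799)
uc = 2.0791

2.0791


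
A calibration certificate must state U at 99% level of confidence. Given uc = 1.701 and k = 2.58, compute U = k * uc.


U = k * uc
U = 2.58 * 1.701
U = 4.3886

4.3886


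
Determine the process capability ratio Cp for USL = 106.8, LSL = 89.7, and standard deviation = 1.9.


Cp = (USL - LSL) / (6 * sigma)
= (106.8 - 89.7) / (6 * 1.9)
= 17.1000 / 11.4000
= 1.5000

1.5000


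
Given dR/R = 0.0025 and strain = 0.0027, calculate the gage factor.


GF = (dR/R) / epsilon
= 0.0025 / 0.0027
= 0.9259

0.9259


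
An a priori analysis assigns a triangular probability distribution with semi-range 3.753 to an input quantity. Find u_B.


u_B = half_width / sqrt(6)
u_B = 3.753 / 2.4494897
u_B = 1.5322

1.5322


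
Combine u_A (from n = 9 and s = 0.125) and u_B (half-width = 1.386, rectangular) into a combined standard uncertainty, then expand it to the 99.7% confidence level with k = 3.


u_A = s / sqrt(n) = 0.125 / sqrt(9) = 0.041666667
u_B = half_width / sqrt(3) = 1.386 / sqrt(3) = 0.80020747
uc = sqrt(u_A^2 + u_B^2) = sqrt(0.041666667^2 + 0.80020747^2) = 0.80129152
U = k * uc = 3 * 0.80129152
U = 2.4039

2.4039


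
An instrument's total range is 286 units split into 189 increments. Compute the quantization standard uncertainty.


resolution = range / divisions
resolution = 286 / 189 = 1.5132275
u_res = resolution / (2*sqrt(3))
u_res = 1.5132275 / 3.4641016
u_res = 0.4368

0.4368


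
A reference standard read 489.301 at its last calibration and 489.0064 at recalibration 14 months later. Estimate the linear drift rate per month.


rate = (v2 - v1) / months
= (489.0064 - 489.301) / 14
= -0.2946 / 14
= -0.0210

-0.0210


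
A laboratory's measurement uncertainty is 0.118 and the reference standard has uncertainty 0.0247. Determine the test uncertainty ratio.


TUR = u_lab / u_ref
= 0.118 / 0.0247
= 4.7773

4.7773


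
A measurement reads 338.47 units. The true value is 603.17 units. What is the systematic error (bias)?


Systematic error = measured - true
= 338.47 - 603.17
= -264.7000

-264.7000


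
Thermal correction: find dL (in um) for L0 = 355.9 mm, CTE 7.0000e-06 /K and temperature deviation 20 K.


dL = L * alpha * dT
= 355.9 * 7.0000e-06 * 20
= 0.0498260 mm
dL_um = 0.0498260 * 1000 = 49.8260 um

49.8260


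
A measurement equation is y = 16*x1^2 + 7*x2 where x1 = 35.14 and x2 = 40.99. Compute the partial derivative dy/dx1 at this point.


y = 16*x1^2 + 7*x2
dy/dx1 = 2*16*x1
Evaluate at x1 = 35.14: c1 = 32 * 35.14
c1 = 1124.4800

1124.4800


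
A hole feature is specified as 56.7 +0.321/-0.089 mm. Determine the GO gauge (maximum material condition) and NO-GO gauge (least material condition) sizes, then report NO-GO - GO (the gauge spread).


GO = nominal - lower_tol (smallest hole = maximum material condition)
GO = 56.7 - 0.089 = 56.611
NO-GO = nominal + upper_tol (largest hole = least material condition)
NO-GO = 56.7 + 0.321 = 57.021
spread = NO-GO - GO = 57.021 - 56.611 = 0.4100

0.4100


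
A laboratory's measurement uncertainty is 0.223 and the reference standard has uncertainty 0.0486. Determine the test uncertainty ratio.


TUR = u_lab / u_ref
= 0.223 / 0.0486
= 4.5885

4.5885


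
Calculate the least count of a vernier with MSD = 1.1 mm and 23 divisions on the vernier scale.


LC = MSD / n_div
= 1.1 / 23
= 0.0478

0.0478


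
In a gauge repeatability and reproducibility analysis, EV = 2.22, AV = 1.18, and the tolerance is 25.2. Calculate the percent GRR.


GRR = sqrt(EV^2 + AV^2) = sqrt(2.22^2 + 1.18^2) = 2.5141201
%GRR = GRR / tol * 100 = 2.5141201 / 25.2 * 100
%GRR = 9.9767

9.9767


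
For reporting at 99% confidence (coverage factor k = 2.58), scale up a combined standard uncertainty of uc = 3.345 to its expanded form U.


U = k * uc
U = 2.58 * 3.345
U = 8.6301

8.6301


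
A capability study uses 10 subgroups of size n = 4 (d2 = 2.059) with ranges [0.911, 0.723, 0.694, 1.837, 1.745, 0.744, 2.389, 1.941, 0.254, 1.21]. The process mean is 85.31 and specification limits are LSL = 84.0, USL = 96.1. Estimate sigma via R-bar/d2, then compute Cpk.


R_bar = (0.911 + 0.723 + 0.694 + 1.837 + 1.745 + 0.744 + 2.389 + 1.941 + 0.254 + 1.21) / 10 = 1.2448
sigma = R_bar / d2 = 1.2448 / 2.059 = 0.60456532
Cp = (USL - LSL)/(6*sigma) = (96.1 - 84.0)/(6*0.60456532) = 3.3357
Cpu = (96.1 - 85.31)/(3*0.60456532) = 5.9492
Cpl = (85.31 - 84.0)/(3*0.60456532) = 0.7223
Cpk = min(Cpu, Cpl) = 0.7223

0.7223


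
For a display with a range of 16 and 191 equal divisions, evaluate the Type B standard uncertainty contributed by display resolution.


resolution = range / divisions
resolution = 16 / 191 = 0.083769634
u_res = resolution / (2*sqrt(3))
u_res = 0.083769634 / 3.4641016
u_res = 0.0242

0.0242


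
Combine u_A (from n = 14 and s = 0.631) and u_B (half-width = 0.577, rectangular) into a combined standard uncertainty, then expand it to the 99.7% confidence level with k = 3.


u_A = s / sqrt(n) = 0.631 / sqrt(14) = 0.16864184
u_B = half_width / sqrt(3) = 0.577 / sqrt(3) = 0.33313111
uc = sqrt(u_A^2 + u_B^2) = sqrt(0.16864184^2 + 0.33313111^2) = 0.37338506
U = k * uc = 3 * 0.37338506
U = 1.1202

1.1202


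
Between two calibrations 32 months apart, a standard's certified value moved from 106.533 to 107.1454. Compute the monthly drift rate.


rate = (v2 - v1) / months
= (107.1454 - 106.533) / 32
= 0.6124 / 32
= 0.0191

0.0191


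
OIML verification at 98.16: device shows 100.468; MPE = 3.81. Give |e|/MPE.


e = indication - reference = 100.468 - 98.16 = 2.3080
|e| = 2.3080
ratio = |e| / MPE = 2.3080 / 3.81
ratio = 0.6058

0.6058


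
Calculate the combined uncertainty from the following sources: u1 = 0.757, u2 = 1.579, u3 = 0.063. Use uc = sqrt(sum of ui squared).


uc = sqrt(0.757^2 + 1.579^2 + 0.063^2)
uc = sqrt(3.070259)
uc = 1.7522

1.7522


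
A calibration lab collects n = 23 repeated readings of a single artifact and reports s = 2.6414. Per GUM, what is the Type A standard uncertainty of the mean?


u_A = s / sqrt(n)
u_A = 2.6414 / sqrt(23)
u_A = 2.6414 / 4.7958315
u_A = 0.5508

0.5508


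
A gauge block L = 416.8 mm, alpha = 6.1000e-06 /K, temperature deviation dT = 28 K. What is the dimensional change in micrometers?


dL = L * alpha * dT
= 416.8 * 6.1000e-06 * 28
= 0.0711894 mm
dL_um = 0.0711894 * 1000 = 71.1894 um

71.1894


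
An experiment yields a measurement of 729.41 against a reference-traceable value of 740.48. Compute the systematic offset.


Systematic error = measured - true
= 729.41 - 740.48
= -11.0700

-11.0700


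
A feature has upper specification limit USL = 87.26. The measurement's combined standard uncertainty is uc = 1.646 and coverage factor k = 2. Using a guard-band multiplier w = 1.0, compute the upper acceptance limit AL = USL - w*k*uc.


U = k * uc = 2 * 1.646 = 3.292
guard band g = w * U = 1.0 * 3.292 = 3.292
AL = USL - g = 87.26 - 3.292
AL = 83.9680

83.9680


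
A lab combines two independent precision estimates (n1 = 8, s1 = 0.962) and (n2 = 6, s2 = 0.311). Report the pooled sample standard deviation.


s_p = sqrt(((n1-1)*s1^2 + (n2-1)*s2^2) / (n1+n2-2))
numerator = (8-1)*0.962^2 + (6-1)*0.311^2 = 6.478108 + 0.483605 = 6.961713
denominator = 8 + 6 - 2 = 12
s_p^2 = 6.961713 / 12 = 0.58014275
s_p = sqrt(0.58014275) = 0.7617

0.7617


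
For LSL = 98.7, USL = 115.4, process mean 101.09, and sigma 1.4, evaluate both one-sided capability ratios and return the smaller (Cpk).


Cpu = (USL - mean) / (3*sigma) = (115.4 - 101.09) / (3*1.4) = 3.4071
Cpl = (mean - LSL) / (3*sigma) = (101.09 - 98.7) / (3*1.4) = 0.5690
Cpk = min(Cpu, Cpl) = 0.5690

0.5690


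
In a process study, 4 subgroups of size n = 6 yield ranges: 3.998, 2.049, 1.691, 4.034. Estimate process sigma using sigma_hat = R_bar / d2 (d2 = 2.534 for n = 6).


R_bar = (3.998 + 2.049 + 1.691 + 4.034) / 4
R_bar = 11.772 / 4 = 2.943
sigma_hat = R_bar / d2 = 2.943 / 2.534 = 1.1614

1.1614


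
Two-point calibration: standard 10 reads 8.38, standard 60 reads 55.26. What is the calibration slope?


slope = (y2 - y1) / (x2 - x1)
= (55.26 - 8.38) / (60 - 10)
= 46.8800 / 50
= 0.9376

0.9376


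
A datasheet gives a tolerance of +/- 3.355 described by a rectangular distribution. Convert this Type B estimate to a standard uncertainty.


u_B = half_width / sqrt(3)
u_B = 3.355 / 1.7320508
u_B = 1.9370

1.9370


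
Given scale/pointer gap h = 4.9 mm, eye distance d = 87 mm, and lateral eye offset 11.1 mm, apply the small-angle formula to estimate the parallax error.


error = h * offset / d
= 4.9 * 11.1 / 87
= 0.6252

0.6252


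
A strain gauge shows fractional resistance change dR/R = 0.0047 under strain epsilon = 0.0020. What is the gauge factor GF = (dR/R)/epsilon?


GF = (dR/R) / epsilon
= 0.0047 / 0.0020
= 2.3500

2.3500


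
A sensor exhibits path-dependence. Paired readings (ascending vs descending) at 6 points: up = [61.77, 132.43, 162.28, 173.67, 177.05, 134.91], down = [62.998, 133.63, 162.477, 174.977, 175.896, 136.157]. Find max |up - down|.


|61.77 - 62.998| = 1.2280
|132.43 - 133.63| = 1.2000
|162.28 - 162.477| = 0.1970
|173.67 - 174.977| = 1.3070
|177.05 - 175.896| = 1.1540
|134.91 - 136.157| = 1.2470
hysteresis = max(diffs) = 1.3070

1.3070


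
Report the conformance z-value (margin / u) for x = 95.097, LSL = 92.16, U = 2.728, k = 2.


u = U / k = 2.728 / 2 = 1.364
margin = |LSL - x| = |92.16 - 95.097| = 2.937
z = margin / u = 2.937 / 1.364
z = 2.1532

2.1532


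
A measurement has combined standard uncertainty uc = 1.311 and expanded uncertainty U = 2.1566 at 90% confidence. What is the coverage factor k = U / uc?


k = U / uc
k = 2.1566 / 1.311
k = 1.645

1.645


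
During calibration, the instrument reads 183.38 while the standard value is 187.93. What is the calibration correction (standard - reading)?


Correction = standard - reading
= 187.93 - 183.38
= 4.5500

4.5500


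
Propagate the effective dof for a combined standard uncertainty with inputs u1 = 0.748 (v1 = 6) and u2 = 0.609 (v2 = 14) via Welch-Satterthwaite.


uc = sqrt(u1^2 + u2^2) = sqrt(0.748^2 + 0.609^2) = 0.96456467
v_eff = uc^4 / (u1^4/v1 + u2^4/v2)
= 0.96456467^4 / (0.748^4/6 + 0.609^4/14)
= 0.86561625 / 0.061999315
v_eff = 13.9617

13.9617


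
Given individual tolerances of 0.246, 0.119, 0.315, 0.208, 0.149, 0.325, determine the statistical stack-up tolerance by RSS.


RSS = sqrt(0.246^2 + 0.119^2 + 0.315^2 + 0.208^2 + 0.149^2 + 0.325^2)
= sqrt(0.344992)
= 0.5874

0.5874


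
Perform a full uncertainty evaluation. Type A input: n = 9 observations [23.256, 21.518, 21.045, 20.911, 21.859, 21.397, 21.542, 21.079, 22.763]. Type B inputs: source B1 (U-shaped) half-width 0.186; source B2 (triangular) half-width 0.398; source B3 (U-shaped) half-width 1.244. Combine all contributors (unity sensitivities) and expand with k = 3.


mean = (23.256 + 21.518 + 21.045 + 20.911 + 21.859 + 21.397 + 21.542 + 21.079 + 22.763) / 9 = 21.70777778
s = sqrt(sum((x - mean)^2)/(n-1)) = 0.80334656
u_A = s / sqrt(n) = 0.80334656 / sqrt(9) = 0.26778219
u_B1 = 0.186 / sqrt(2) = 0.13152186
u_B2 = 0.398 / sqrt(6) = 0.16248282
u_B3 = 1.244 / sqrt(2) = 0.87964084
uc = sqrt(0.26778219^2 + 0.13152186^2 + 0.16248282^2 + 0.87964084^2) = 0.94296022
U = k * uc = 3 * 0.94296022
U = 2.8289

2.8289


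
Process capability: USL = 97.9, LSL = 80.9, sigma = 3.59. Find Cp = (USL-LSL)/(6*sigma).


Cp = (USL - LSL) / (6 * sigma)
= (97.9 - 80.9) / (6 * 3.59)
= 17.0000 / 21.5400
= 0.7892

0.7892


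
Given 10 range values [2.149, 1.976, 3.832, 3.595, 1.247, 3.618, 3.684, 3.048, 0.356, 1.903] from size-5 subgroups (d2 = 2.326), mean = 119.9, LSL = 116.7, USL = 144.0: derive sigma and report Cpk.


R_bar = (2.149 + 1.976 + 3.832 + 3.595 + 1.247 + 3.618 + 3.684 + 3.048 + 0.356 + 1.903) / 10 = 2.5408
sigma = R_bar / d2 = 2.5408 / 2.326 = 1.0923474
Cp = (USL - LSL)/(6*sigma) = (144.0 - 116.7)/(6*1.0923474) = 4.1653
Cpu = (144.0 - 119.9)/(3*1.0923474) = 7.3542
Cpl = (119.9 - 116.7)/(3*1.0923474) = 0.9765
Cpk = min(Cpu, Cpl) = 0.9765

0.9765


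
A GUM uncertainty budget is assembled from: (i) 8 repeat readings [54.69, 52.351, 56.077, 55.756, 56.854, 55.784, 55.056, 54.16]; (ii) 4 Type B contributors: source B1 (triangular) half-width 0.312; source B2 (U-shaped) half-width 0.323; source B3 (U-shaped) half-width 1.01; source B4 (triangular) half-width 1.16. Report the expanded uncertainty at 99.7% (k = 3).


mean = (54.69 + 52.351 + 56.077 + 55.756 + 56.854 + 55.784 + 55.056 + 54.16) / 8 = 55.091
s = sqrt(sum((x - mean)^2)/(n-1)) = 1.3907463
u_A = s / sqrt(n) = 1.3907463 / sqrt(8) = 0.49170307
u_B1 = 0.312 / sqrt(6) = 0.12737347
u_B2 = 0.323 / sqrt(2) = 0.22839549
u_B3 = 1.01 / sqrt(2) = 0.71417785
u_B4 = 1.16 / sqrt(6) = 0.47356802
uc = sqrt(0.49170307^2 + 0.12737347^2 + 0.22839549^2 + 0.71417785^2 + 0.47356802^2) = 1.0219966
U = k * uc = 3 * 1.0219966
U = 3.0660

3.0660


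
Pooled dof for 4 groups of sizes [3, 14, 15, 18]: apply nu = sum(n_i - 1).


nu = sum_i (n_i - 1)
nu = ((3 - 1) + (14 - 1) + (15 - 1) + (18 - 1))
nu = 2 + 13 + 14 + 17
nu = 46

46


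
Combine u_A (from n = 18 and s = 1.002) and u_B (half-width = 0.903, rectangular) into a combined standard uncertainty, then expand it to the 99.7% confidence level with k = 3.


u_A = s / sqrt(n) = 1.002 / sqrt(18) = 0.23617366
u_B = half_width / sqrt(3) = 0.903 / sqrt(3) = 0.52134729
uc = sqrt(u_A^2 + u_B^2) = sqrt(0.23617366^2 + 0.52134729^2) = 0.57234692
U = k * uc = 3 * 0.57234692
U = 1.7170

1.7170


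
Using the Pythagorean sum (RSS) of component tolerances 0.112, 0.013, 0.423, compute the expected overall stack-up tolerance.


RSS = sqrt(0.112^2 + 0.013^2 + 0.423^2)
= sqrt(0.191642)
= 0.4378

0.4378


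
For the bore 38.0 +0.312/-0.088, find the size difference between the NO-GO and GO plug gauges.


GO = nominal - lower_tol (smallest hole = maximum material condition)
GO = 38.0 - 0.088 = 37.912
NO-GO = nominal + upper_tol (largest hole = least material condition)
NO-GO = 38.0 + 0.312 = 38.312
spread = NO-GO - GO = 38.312 - 37.912 = 0.4000

0.4000


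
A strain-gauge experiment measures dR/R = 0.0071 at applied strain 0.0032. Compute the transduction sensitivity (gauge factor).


GF = (dR/R) / epsilon
= 0.0071 / 0.0032
= 2.2188

2.2188


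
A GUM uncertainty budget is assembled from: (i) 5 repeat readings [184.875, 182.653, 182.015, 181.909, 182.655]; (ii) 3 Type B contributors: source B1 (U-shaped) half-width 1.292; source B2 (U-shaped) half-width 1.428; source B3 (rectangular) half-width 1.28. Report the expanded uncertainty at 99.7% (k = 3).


mean = (184.875 + 182.653 + 182.015 + 181.909 + 182.655) / 5 = 182.8214
s = sqrt(sum((x - mean)^2)/(n-1)) = 1.1995911
u_A = s / sqrt(n) = 1.1995911 / sqrt(5) = 0.53647345
u_B1 = 1.292 / sqrt(2) = 0.91358196
u_B2 = 1.428 / sqrt(2) = 1.0097485
u_B3 = 1.28 / sqrt(3) = 0.73900834
uc = sqrt(0.53647345^2 + 0.91358196^2 + 1.0097485^2 + 0.73900834^2) = 1.6395613
U = k * uc = 3 * 1.6395613
U = 4.9187

4.9187


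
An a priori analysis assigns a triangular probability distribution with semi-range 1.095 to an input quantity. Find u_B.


u_B = half_width / sqrt(6)
u_B = 1.095 / 2.4494897
u_B = 0.4470

0.4470


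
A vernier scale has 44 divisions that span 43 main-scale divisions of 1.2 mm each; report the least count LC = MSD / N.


LC = MSD / n_div
= 1.2 / 44
= 0.0273

0.0273


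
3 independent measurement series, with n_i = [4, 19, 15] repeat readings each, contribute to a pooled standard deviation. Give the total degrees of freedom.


nu = sum_i (n_i - 1)
nu = ((4 - 1) + (19 - 1) + (15 - 1))
nu = 3 + 18 + 14
nu = 35

35


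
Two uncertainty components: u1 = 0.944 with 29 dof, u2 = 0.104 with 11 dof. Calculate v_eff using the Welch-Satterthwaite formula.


uc = sqrt(u1^2 + u2^2) = sqrt(0.944^2 + 0.104^2) = 0.94971154
v_eff = uc^4 / (u1^4/v1 + u2^4/v2)
= 0.94971154^4 / (0.944^4/29 + 0.104^4/11)
= 0.81351743 / 0.0273942
v_eff = 29.6967

29.6967


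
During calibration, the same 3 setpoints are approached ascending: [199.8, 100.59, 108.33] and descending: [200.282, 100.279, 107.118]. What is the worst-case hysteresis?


|199.8 - 200.282| = 0.4820
|100.59 - 100.279| = 0.3110
|108.33 - 107.118| = 1.2120
hysteresis = max(diffs) = 1.2120

1.2120


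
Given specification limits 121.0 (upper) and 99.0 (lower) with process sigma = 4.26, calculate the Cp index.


Cp = (USL - LSL) / (6 * sigma)
= (121.0 - 99.0) / (6 * 4.26)
= 22.0000 / 25.5600
= 0.8607

0.8607


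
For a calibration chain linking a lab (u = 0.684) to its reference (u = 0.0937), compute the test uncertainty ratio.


TUR = u_lab / u_ref
= 0.684 / 0.0937
= 7.2999

7.2999


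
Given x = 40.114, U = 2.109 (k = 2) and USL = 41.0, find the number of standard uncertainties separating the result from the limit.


u = U / k = 2.109 / 2 = 1.0545
margin = |USL - x| = |41.0 - 40.114| = 0.886
z = margin / u = 0.886 / 1.0545
z = 0.8402

0.8402


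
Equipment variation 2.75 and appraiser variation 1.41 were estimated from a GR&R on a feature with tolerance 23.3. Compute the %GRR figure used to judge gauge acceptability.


GRR = sqrt(EV^2 + AV^2) = sqrt(2.75^2 + 1.41^2) = 3.0904045
%GRR = GRR / tol * 100 = 3.0904045 / 23.3 * 100
%GRR = 13.2635

13.2635


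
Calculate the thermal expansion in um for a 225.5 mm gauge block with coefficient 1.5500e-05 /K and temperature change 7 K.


dL = L * alpha * dT
= 225.5 * 1.5500e-05 * 7
= 0.0244668 mm
dL_um = 0.0244668 * 1000 = 24.4668 um

24.4668


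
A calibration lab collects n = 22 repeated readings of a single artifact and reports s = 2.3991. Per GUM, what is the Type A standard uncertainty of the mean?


u_A = s / sqrt(n)
u_A = 2.3991 / sqrt(22)
u_A = 2.3991 / 4.6904158
u_A = 0.5115

0.5115


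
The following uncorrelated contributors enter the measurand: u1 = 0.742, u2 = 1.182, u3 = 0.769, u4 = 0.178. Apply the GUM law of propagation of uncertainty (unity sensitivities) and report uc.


uc = sqrt(0.742^2 + 1.182^2 + 0.769^2 + 0.178^2)
uc = sqrt(2.570733)
uc = 1.6034

1.6034


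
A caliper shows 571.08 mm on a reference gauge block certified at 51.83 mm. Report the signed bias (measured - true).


Systematic error = measured - true
= 571.08 - 51.83
= 519.2500

519.2500


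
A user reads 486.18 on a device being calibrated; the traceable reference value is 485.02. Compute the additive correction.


Correction = standard - reading
= 485.02 - 486.18
= -1.1600

-1.1600


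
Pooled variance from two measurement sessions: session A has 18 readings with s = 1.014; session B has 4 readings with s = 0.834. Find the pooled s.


s_p = sqrt(((n1-1)*s1^2 + (n2-1)*s2^2) / (n1+n2-2))
numerator = (18-1)*1.014^2 + (4-1)*0.834^2 = 17.479332 + 2.086668 = 19.566
denominator = 18 + 4 - 2 = 20
s_p^2 = 19.566 / 20 = 0.9783
s_p = sqrt(0.9783) = 0.9891

0.9891


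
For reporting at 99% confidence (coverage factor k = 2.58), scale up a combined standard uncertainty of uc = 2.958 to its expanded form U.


U = k * uc
U = 2.58 * 2.958
U = 7.6316

7.6316


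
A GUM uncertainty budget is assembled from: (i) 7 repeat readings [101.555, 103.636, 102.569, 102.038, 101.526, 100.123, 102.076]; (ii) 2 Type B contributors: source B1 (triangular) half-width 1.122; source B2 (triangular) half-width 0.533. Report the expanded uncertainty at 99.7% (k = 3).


mean = (101.555 + 103.636 + 102.569 + 102.038 + 101.526 + 100.123 + 102.076) / 7 = 101.9318571
s = sqrt(sum((x - mean)^2)/(n-1)) = 1.0739959
u_A = s / sqrt(n) = 1.0739959 / sqrt(7) = 0.40593229
u_B1 = 1.122 / sqrt(6) = 0.45805458
u_B2 = 0.533 / sqrt(6) = 0.21759634
uc = sqrt(0.40593229^2 + 0.45805458^2 + 0.21759634^2) = 0.64957154
U = k * uc = 3 * 0.64957154
U = 1.9487

1.9487


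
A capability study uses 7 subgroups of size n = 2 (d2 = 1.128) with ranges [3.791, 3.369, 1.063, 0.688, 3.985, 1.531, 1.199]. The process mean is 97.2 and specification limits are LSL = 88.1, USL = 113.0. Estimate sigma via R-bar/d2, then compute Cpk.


R_bar = (3.791 + 3.369 + 1.063 + 0.688 + 3.985 + 1.531 + 1.199) / 7 = 2.2322857
sigma = R_bar / d2 = 2.2322857 / 1.128 = 1.9789767
Cp = (USL - LSL)/(6*sigma) = (113.0 - 88.1)/(6*1.9789767) = 2.0970
Cpu = (113.0 - 97.2)/(3*1.9789767) = 2.6613
Cpl = (97.2 - 88.1)/(3*1.9789767) = 1.5328
Cpk = min(Cpu, Cpl) = 1.5328

1.5328


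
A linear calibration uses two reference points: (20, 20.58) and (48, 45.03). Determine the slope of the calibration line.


slope = (y2 - y1) / (x2 - x1)
= (45.03 - 20.58) / (48 - 20)
= 24.4500 / 28
= 0.8732

0.8732


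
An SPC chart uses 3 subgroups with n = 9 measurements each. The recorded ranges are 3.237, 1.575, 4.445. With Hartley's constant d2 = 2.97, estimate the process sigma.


R_bar = (3.237 + 1.575 + 4.445) / 3
R_bar = 9.257 / 3 = 3.0856667
sigma_hat = R_bar / d2 = 3.0856667 / 2.97 = 1.0389

1.0389


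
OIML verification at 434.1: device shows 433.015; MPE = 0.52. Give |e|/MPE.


e = indication - reference = 433.015 - 434.1 = -1.0850
|e| = 1.0850
ratio = |e| / MPE = 1.0850 / 0.52
ratio = 2.0865

2.0865


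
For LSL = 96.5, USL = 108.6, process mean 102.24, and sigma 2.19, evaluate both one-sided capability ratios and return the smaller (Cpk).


Cpu = (USL - mean) / (3*sigma) = (108.6 - 102.24) / (3*2.19) = 0.9680
Cpl = (mean - LSL) / (3*sigma) = (102.24 - 96.5) / (3*2.19) = 0.8737
Cpk = min(Cpu, Cpl) = 0.8737

0.8737


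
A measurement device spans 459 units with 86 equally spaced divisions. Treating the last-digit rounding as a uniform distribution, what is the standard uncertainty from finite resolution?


resolution = range / divisions
resolution = 459 / 86 = 5.3372093
u_res = resolution / (2*sqrt(3))
u_res = 5.3372093 / 3.4641016
u_res = 1.5407

1.5407


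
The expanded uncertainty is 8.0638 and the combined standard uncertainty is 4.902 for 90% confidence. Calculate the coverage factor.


k = U / uc
k = 8.0638 / 4.902
k = 1.645

1.645


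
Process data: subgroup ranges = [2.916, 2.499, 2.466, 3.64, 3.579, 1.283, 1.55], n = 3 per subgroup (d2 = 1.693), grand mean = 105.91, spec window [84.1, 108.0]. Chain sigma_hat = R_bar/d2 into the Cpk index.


R_bar = (2.916 + 2.499 + 2.466 + 3.64 + 3.579 + 1.283 + 1.55) / 7 = 2.5618571
sigma = R_bar / d2 = 2.5618571 / 1.693 = 1.5132056
Cp = (USL - LSL)/(6*sigma) = (108.0 - 84.1)/(6*1.5132056) = 2.6324
Cpu = (108.0 - 105.91)/(3*1.5132056) = 0.4604
Cpl = (105.91 - 84.1)/(3*1.5132056) = 4.8044
Cpk = min(Cpu, Cpl) = 0.4604

0.4604


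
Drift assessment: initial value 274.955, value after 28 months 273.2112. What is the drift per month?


rate = (v2 - v1) / months
= (273.2112 - 274.955) / 28
= -1.7438 / 28
= -0.0623

-0.0623


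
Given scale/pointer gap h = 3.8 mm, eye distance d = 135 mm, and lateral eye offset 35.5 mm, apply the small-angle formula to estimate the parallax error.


error = h * offset / d
= 3.8 * 35.5 / 135
= 0.9993

0.9993


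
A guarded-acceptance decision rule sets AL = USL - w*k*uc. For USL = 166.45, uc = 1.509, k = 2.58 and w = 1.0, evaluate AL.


U = k * uc = 2.58 * 1.509 = 3.89322
guard band g = w * U = 1.0 * 3.89322 = 3.89322
AL = USL - g = 166.45 - 3.89322
AL = 162.5568

162.5568


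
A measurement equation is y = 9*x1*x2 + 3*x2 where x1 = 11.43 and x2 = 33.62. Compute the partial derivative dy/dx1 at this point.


y = 9*x1*x2 + 3*x2
dy/dx1 = 9*x2
Evaluate at x2 = 33.62: c1 = 9 * 33.62
c1 = 302.5800

302.5800


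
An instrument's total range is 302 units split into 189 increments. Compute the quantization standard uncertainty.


resolution = range / divisions
resolution = 302 / 189 = 1.5978836
u_res = resolution / (2*sqrt(3))
u_res = 1.5978836 / 3.4641016
u_res = 0.4613

0.4613


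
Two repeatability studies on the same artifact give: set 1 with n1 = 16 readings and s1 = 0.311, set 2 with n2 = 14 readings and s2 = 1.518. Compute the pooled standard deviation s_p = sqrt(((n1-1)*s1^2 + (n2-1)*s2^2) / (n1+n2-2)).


s_p = sqrt(((n1-1)*s1^2 + (n2-1)*s2^2) / (n1+n2-2))
numerator = (16-1)*0.311^2 + (14-1)*1.518^2 = 1.450815 + 29.956212 = 31.407027
denominator = 16 + 14 - 2 = 28
s_p^2 = 31.407027 / 28 = 1.1216795
s_p = sqrt(1.1216795) = 1.0591

1.0591


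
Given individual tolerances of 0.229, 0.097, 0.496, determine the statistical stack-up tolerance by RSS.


RSS = sqrt(0.229^2 + 0.097^2 + 0.496^2)
= sqrt(0.307866)
= 0.5549

0.5549


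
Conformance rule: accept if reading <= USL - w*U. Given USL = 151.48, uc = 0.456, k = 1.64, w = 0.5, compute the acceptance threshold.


U = k * uc = 1.64 * 0.456 = 0.74784
guard band g = w * U = 0.5 * 0.74784 = 0.37392
AL = USL - g = 151.48 - 0.37392
AL = 151.1061

151.1061


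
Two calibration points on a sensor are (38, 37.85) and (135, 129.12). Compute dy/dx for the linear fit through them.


slope = (y2 - y1) / (x2 - x1)
= (129.12 - 37.85) / (135 - 38)
= 91.2700 / 97
= 0.9409

0.9409


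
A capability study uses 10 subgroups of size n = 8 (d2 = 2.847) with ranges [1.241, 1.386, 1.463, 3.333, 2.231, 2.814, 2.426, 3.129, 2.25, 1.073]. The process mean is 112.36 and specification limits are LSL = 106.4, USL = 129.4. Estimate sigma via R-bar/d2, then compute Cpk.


R_bar = (1.241 + 1.386 + 1.463 + 3.333 + 2.231 + 2.814 + 2.426 + 3.129 + 2.25 + 1.073) / 10 = 2.1346
sigma = R_bar / d2 = 2.1346 / 2.847 = 0.74977169
Cp = (USL - LSL)/(6*sigma) = (129.4 - 106.4)/(6*0.74977169) = 5.1127
Cpu = (129.4 - 112.36)/(3*0.74977169) = 7.5756
Cpl = (112.36 - 106.4)/(3*0.74977169) = 2.6497
Cpk = min(Cpu, Cpl) = 2.6497

2.6497


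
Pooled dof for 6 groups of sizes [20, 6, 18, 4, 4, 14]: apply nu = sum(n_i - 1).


nu = sum_i (n_i - 1)
nu = ((20 - 1) + (6 - 1) + (18 - 1) + (4 - 1) + (4 - 1) + (14 - 1))
nu = 19 + 5 + 17 + 3 + 3 + 13
nu = 60

60


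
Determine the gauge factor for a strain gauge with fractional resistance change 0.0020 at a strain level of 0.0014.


GF = (dR/R) / epsilon
= 0.0020 / 0.0014
= 1.4286

1.4286


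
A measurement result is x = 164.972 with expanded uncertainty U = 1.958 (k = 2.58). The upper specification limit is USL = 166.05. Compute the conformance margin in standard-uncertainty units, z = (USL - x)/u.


u = U / k = 1.958 / 2.58 = 0.75891473
margin = |USL - x| = |166.05 - 164.972| = 1.078
z = margin / u = 1.078 / 0.75891473
z = 1.4204

1.4204


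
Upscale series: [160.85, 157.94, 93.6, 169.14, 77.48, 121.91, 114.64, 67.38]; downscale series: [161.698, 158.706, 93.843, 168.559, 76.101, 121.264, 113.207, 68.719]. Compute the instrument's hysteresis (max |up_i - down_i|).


|160.85 - 161.698| = 0.8480
|157.94 - 158.706| = 0.7660
|93.6 - 93.843| = 0.2430
|169.14 - 168.559| = 0.5810
|77.48 - 76.101| = 1.3790
|121.91 - 121.264| = 0.6460
|114.64 - 113.207| = 1.4330
|67.38 - 68.719| = 1.3390
hysteresis = max(diffs) = 1.4330

1.4330


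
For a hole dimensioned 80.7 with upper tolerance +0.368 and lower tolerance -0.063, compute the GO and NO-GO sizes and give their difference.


GO = nominal - lower_tol (smallest hole = maximum material condition)
GO = 80.7 - 0.063 = 80.637
NO-GO = nominal + upper_tol (largest hole = least material condition)
NO-GO = 80.7 + 0.368 = 81.068
spread = NO-GO - GO = 81.068 - 80.637 = 0.4310

0.4310


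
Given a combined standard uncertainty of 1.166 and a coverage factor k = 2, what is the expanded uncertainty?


U = k * uc
U = 2 * 1.166
U = 2.3320

2.3320


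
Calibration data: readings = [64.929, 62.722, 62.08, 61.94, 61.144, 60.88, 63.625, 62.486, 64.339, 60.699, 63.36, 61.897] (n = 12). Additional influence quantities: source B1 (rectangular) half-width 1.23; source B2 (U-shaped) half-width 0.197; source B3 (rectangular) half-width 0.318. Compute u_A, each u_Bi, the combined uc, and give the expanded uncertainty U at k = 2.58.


mean = (64.929 + 62.722 + 62.08 + 61.94 + 61.144 + 60.88 + 63.625 + 62.486 + 64.339 + 60.699 + 63.36 + 61.897) / 12 = 62.50841667
s = sqrt(sum((x - mean)^2)/(n-1)) = 1.3448948
u_A = s / sqrt(n) = 1.3448948 / sqrt(12) = 0.38823769
u_B1 = 1.23 / sqrt(3) = 0.71014083
u_B2 = 0.197 / sqrt(2) = 0.13930004
u_B3 = 0.318 / sqrt(3) = 0.18359739
uc = sqrt(0.38823769^2 + 0.71014083^2 + 0.13930004^2 + 0.18359739^2) = 0.84151114
U = k * uc = 2.58 * 0.84151114
U = 2.1711

2.1711


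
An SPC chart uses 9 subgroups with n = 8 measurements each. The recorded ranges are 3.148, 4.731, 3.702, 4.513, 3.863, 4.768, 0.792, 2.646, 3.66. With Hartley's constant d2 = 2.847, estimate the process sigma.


R_bar = (3.148 + 4.731 + 3.702 + 4.513 + 3.863 + 4.768 + 0.792 + 2.646 + 3.66) / 9
R_bar = 31.823 / 9 = 3.5358889
sigma_hat = R_bar / d2 = 3.5358889 / 2.847 = 1.2420

1.2420


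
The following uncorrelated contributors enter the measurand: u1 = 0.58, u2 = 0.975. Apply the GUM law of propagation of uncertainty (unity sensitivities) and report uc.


uc = sqrt(0.58^2 + 0.975^2)
uc = sqrt(1.287025)
uc = 1.1345

1.1345


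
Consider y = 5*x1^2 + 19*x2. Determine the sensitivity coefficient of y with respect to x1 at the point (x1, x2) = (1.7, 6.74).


y = 5*x1^2 + 19*x2
dy/dx1 = 2*5*x1
Evaluate at x1 = 1.7: c1 = 10 * 1.7
c1 = 17.0000

17.0000
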